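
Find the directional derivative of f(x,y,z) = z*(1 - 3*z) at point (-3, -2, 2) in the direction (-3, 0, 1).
-11*sqrt(10)/10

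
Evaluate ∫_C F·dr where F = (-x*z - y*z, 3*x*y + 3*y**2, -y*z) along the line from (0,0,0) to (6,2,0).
32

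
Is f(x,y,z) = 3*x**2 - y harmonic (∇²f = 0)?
No, ∇²f = 6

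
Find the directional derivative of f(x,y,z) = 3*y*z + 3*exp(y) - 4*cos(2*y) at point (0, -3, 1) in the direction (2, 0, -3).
27*sqrt(13)/13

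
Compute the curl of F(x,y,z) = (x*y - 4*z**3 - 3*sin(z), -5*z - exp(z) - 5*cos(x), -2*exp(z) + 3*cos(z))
(exp(z) + 5, -12*z**2 - 3*cos(z), -x + 5*sin(x))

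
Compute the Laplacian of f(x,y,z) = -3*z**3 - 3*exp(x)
-18*z - 3*exp(x)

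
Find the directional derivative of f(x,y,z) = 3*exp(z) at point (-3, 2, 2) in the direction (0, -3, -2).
-6*sqrt(13)*exp(2)/13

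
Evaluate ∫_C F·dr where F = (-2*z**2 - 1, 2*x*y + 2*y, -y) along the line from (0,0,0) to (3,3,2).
13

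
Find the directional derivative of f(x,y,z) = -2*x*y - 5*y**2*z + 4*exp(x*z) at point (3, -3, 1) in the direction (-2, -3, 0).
4*sqrt(13)*(-2*exp(3) - 21)/13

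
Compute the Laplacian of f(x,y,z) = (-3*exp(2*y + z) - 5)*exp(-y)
(-6*exp(2*y + z) - 5)*exp(-y)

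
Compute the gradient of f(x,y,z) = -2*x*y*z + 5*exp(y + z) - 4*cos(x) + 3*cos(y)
(-2*y*z + 4*sin(x), -2*x*z + 5*exp(y + z) - 3*sin(y), -2*x*y + 5*exp(y + z))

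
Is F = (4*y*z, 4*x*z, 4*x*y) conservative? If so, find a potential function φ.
Yes, F is conservative. φ = 4*x*y*z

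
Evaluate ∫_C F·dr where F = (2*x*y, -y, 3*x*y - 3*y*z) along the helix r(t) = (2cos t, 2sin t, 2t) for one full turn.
48*pi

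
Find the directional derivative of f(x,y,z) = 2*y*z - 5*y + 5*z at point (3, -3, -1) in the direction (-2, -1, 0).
7*sqrt(5)/5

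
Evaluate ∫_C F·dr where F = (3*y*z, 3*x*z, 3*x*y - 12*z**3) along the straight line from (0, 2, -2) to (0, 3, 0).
48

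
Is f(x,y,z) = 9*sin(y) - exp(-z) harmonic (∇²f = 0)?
No, ∇²f = -9*sin(y) - exp(-z)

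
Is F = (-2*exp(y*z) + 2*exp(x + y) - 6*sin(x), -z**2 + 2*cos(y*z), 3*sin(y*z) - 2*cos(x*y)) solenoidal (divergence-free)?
No, ∇·F = 3*y*cos(y*z) - 2*z*sin(y*z) + 2*exp(x + y) - 6*cos(x)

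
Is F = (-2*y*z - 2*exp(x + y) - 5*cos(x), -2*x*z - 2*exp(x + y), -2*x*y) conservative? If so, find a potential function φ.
Yes, F is conservative. φ = -2*x*y*z - 2*exp(x + y) - 5*sin(x)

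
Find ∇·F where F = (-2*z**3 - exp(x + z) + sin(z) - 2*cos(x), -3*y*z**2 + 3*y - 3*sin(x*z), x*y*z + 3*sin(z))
x*y - 3*z**2 - exp(x + z) + 2*sin(x) + 3*cos(z) + 3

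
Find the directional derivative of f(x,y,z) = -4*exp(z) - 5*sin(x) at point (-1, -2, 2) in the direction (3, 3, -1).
sqrt(19)*(-15*cos(1) + 4*exp(2))/19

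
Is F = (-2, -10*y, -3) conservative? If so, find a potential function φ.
Yes, F is conservative. φ = -2*x - 5*y**2 - 3*z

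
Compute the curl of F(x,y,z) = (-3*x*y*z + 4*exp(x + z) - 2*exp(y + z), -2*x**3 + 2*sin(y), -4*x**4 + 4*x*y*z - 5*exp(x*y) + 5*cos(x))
(x*(4*z - 5*exp(x*y)), 16*x**3 - 3*x*y - 4*y*z + 5*y*exp(x*y) + 4*exp(x + z) - 2*exp(y + z) + 5*sin(x), -6*x**2 + 3*x*z + 2*exp(y + z))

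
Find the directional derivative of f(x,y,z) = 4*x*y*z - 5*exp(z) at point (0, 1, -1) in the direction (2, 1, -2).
-8/3 + 10*exp(-1)/3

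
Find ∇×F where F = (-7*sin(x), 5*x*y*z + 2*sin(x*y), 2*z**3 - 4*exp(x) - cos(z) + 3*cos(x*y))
(-x*(5*y + 3*sin(x*y)), 3*y*sin(x*y) + 4*exp(x), y*(5*z + 2*cos(x*y)))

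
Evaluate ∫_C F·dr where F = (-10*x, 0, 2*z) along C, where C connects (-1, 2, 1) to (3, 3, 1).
-40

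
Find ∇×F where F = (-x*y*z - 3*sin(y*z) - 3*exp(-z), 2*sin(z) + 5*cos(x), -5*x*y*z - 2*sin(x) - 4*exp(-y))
(-5*x*z - 2*cos(z) + 4*exp(-y), -x*y + 5*y*z - 3*y*cos(y*z) + 2*cos(x) + 3*exp(-z), x*z + 3*z*cos(y*z) - 5*sin(x))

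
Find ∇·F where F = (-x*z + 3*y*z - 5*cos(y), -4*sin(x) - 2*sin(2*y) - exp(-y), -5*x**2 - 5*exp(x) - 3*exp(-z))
-z - 4*cos(2*y) + 3*exp(-z) + exp(-y)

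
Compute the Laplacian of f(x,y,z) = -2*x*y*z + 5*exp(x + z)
10*exp(x + z)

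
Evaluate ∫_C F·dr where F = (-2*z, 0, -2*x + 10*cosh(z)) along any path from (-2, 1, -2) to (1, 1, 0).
8 + 10*sinh(2)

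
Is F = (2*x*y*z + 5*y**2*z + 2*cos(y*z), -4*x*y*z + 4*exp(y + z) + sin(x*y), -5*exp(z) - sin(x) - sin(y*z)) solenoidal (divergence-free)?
No, ∇·F = -4*x*z + x*cos(x*y) + 2*y*z - y*cos(y*z) - 5*exp(z) + 4*exp(y + z)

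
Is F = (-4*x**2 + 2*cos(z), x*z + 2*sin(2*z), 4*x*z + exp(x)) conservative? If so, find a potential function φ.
No, ∇×F = (-x - 4*cos(2*z), -4*z - exp(x) - 2*sin(z), z) ≠ 0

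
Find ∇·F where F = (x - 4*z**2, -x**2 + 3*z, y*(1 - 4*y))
1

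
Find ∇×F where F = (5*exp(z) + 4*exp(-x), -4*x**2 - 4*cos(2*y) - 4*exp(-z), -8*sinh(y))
(-8*cosh(y) - 4*exp(-z), 5*exp(z), -8*x)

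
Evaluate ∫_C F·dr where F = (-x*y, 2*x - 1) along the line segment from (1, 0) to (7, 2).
-16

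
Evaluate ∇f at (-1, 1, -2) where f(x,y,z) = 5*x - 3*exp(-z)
(5, 0, 3*exp(2))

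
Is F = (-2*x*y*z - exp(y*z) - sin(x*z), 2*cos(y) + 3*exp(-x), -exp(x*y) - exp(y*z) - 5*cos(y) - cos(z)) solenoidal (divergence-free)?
No, ∇·F = -2*y*z - y*exp(y*z) - z*cos(x*z) - 2*sin(y) + sin(z)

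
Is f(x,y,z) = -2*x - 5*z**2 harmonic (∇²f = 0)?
No, ∇²f = -10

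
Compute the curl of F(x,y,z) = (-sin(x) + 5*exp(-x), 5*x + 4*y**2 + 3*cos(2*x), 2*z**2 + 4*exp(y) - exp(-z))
(4*exp(y), 0, 5 - 6*sin(2*x))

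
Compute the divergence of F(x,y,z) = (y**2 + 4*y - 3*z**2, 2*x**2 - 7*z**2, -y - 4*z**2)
-8*z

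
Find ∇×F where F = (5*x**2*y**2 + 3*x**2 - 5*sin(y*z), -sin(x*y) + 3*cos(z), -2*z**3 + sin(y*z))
(z*cos(y*z) + 3*sin(z), -5*y*cos(y*z), -10*x**2*y - y*cos(x*y) + 5*z*cos(y*z))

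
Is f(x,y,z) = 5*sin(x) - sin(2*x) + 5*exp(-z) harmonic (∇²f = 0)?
No, ∇²f = ((8*cos(x) - 5)*exp(z)*sin(x) + 5)*exp(-z)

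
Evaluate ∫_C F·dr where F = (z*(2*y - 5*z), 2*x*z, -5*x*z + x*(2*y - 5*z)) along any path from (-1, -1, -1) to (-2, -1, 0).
-3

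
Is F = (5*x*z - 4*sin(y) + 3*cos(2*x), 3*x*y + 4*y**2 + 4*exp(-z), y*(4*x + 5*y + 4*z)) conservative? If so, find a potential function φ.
No, ∇×F = (4*x + 10*y + 4*z + 4*exp(-z), 5*x - 4*y, 3*y + 4*cos(y)) ≠ 0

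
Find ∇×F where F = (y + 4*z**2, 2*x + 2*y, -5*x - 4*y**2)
(-8*y, 8*z + 5, 1)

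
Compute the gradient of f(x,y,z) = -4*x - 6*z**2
(-4, 0, -12*z)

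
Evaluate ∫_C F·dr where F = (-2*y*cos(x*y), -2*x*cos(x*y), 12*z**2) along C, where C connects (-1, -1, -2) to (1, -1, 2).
4*sin(1) + 64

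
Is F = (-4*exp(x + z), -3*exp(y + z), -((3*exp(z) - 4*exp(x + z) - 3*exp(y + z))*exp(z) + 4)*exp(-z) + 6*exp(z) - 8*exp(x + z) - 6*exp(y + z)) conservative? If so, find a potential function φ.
Yes, F is conservative. φ = ((3*exp(z) - 4*exp(x + z) - 3*exp(y + z))*exp(z) + 4)*exp(-z)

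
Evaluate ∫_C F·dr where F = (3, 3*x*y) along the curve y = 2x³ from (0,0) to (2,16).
4650/7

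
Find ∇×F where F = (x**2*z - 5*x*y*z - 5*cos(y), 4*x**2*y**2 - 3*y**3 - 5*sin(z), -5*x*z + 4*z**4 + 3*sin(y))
(3*cos(y) + 5*cos(z), x**2 - 5*x*y + 5*z, 8*x*y**2 + 5*x*z - 5*sin(y))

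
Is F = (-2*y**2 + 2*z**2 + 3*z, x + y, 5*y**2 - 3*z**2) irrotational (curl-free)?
No, ∇×F = (10*y, 4*z + 3, 4*y + 1)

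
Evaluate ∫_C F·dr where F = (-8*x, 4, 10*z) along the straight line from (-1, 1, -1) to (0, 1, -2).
19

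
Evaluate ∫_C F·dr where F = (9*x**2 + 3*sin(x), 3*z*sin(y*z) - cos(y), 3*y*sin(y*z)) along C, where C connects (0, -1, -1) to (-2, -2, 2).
-21 - sin(1) + sin(2) - 3*cos(2) + 3*cos(1) - 3*cos(4)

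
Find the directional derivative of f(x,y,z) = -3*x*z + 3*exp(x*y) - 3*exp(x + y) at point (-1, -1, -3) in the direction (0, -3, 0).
3*(1 + exp(3))*exp(-2)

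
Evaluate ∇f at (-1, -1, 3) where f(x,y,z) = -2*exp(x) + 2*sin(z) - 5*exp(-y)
(-2*exp(-1), 5*E, 2*cos(3))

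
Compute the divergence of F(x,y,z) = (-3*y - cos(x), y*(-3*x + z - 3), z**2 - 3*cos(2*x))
-3*x + 3*z + sin(x) - 3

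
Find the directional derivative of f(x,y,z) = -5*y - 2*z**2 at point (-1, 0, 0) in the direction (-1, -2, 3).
5*sqrt(14)/7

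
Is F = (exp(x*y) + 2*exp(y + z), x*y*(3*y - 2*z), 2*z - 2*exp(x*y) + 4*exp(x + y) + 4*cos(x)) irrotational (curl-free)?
No, ∇×F = (2*x*y - 2*x*exp(x*y) + 4*exp(x + y), 2*y*exp(x*y) - 4*exp(x + y) + 2*exp(y + z) + 4*sin(x), -x*exp(x*y) + y*(3*y - 2*z) - 2*exp(y + z))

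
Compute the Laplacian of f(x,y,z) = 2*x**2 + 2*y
4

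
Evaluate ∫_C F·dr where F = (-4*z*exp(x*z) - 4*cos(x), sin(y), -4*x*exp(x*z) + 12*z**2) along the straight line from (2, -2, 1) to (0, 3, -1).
-12 + cos(2) - cos(3) + 4*sin(2) + 4*exp(2)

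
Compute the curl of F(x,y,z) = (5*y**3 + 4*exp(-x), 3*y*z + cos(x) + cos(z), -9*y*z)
(-3*y - 9*z + sin(z), 0, -15*y**2 - sin(x))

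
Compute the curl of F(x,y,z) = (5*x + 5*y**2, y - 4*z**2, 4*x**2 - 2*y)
(8*z - 2, -8*x, -10*y)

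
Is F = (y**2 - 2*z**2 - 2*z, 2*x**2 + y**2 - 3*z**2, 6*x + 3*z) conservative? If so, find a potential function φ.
No, ∇×F = (6*z, -4*z - 8, 4*x - 2*y) ≠ 0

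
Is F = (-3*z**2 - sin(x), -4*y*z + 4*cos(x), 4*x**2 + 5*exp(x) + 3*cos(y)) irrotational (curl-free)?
No, ∇×F = (4*y - 3*sin(y), -8*x - 6*z - 5*exp(x), -4*sin(x))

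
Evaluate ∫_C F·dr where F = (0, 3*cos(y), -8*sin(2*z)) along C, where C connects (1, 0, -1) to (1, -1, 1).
-3*sin(1)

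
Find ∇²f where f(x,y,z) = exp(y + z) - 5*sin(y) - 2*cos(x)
2*exp(y + z) + 5*sin(y) + 2*cos(x)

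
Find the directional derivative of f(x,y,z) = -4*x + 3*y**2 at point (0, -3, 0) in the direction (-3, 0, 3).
2*sqrt(2)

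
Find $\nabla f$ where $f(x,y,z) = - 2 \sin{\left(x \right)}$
(-2*cos(x), 0, 0)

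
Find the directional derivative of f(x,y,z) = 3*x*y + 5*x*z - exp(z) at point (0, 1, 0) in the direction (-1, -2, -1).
-sqrt(6)/3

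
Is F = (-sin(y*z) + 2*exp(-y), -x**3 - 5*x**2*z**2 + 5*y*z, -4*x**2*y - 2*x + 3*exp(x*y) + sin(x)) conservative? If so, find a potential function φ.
No, ∇×F = (10*x**2*z - 4*x**2 + 3*x*exp(x*y) - 5*y, 8*x*y - 3*y*exp(x*y) - y*cos(y*z) - cos(x) + 2, -3*x**2 - 10*x*z**2 + z*cos(y*z) + 2*exp(-y)) ≠ 0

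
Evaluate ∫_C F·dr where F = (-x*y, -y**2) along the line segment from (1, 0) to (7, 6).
-162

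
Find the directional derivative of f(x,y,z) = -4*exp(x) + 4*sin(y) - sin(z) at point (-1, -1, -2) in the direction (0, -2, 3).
-sqrt(13)*(3*cos(2) + 8*cos(1))/13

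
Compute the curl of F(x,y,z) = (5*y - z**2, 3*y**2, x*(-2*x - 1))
(0, 4*x - 2*z + 1, -5)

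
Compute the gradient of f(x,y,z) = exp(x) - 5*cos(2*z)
(exp(x), 0, 10*sin(2*z))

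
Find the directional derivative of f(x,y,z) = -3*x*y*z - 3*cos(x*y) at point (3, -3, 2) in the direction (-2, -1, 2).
12 - 3*sin(9)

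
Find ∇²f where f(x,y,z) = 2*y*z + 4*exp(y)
4*exp(y)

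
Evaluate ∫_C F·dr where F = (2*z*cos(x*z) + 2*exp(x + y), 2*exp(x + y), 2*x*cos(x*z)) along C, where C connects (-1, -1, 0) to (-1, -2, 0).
2*(1 - E)*exp(-3)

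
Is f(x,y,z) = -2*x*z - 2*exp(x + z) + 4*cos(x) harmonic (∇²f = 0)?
No, ∇²f = -4*exp(x + z) - 4*cos(x)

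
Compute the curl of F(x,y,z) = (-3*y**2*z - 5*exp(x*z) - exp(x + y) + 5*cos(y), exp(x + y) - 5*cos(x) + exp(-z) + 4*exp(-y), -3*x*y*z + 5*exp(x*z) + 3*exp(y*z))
((3*z*(-x + exp(y*z))*exp(z) + 1)*exp(-z), -5*x*exp(x*z) - 3*y**2 + 3*y*z - 5*z*exp(x*z), 6*y*z + 2*exp(x + y) + 5*sin(x) + 5*sin(y))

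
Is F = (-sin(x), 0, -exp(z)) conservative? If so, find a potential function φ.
Yes, F is conservative. φ = -exp(z) + cos(x)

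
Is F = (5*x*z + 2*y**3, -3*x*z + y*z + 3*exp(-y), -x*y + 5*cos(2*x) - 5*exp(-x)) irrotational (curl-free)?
No, ∇×F = (2*x - y, 5*x + y + 10*sin(2*x) - 5*exp(-x), -6*y**2 - 3*z)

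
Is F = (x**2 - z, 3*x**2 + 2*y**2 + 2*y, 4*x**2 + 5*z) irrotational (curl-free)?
No, ∇×F = (0, -8*x - 1, 6*x)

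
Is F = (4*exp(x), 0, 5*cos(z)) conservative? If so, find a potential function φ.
Yes, F is conservative. φ = 4*exp(x) + 5*sin(z)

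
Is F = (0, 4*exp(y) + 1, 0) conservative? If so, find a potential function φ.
Yes, F is conservative. φ = y + 4*exp(y)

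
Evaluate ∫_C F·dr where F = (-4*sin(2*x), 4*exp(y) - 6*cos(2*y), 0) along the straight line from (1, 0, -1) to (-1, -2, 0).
-4 + 3*sin(4) + 4*exp(-2)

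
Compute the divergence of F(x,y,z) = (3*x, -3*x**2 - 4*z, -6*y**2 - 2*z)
1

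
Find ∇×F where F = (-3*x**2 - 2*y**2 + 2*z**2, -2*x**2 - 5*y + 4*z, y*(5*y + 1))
(10*y - 3, 4*z, -4*x + 4*y)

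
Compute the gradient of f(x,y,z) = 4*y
(0, 4, 0)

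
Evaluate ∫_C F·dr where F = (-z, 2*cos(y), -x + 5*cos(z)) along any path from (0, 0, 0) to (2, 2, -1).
-5*sin(1) + 2*sin(2) + 2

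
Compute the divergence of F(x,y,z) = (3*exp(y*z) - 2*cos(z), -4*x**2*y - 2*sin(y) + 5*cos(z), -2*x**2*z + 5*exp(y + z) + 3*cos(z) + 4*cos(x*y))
-6*x**2 + 5*exp(y + z) - 3*sin(z) - 2*cos(y)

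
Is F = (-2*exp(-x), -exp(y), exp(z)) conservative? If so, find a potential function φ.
Yes, F is conservative. φ = -exp(y) + exp(z) + 2*exp(-x)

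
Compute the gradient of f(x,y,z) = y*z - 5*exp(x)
(-5*exp(x), z, y)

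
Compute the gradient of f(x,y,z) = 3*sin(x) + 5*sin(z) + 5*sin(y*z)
(3*cos(x), 5*z*cos(y*z), 5*y*cos(y*z) + 5*cos(z))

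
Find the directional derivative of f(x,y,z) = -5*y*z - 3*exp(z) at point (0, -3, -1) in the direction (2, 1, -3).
sqrt(14)*(9 - 40*E)*exp(-1)/14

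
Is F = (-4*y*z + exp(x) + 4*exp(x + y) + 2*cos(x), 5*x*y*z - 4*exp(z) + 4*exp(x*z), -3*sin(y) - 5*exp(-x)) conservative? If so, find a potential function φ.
No, ∇×F = (-5*x*y - 4*x*exp(x*z) + 4*exp(z) - 3*cos(y), -4*y - 5*exp(-x), 5*y*z + 4*z*exp(x*z) + 4*z - 4*exp(x + y)) ≠ 0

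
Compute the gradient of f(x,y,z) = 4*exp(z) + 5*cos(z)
(0, 0, 4*exp(z) - 5*sin(z))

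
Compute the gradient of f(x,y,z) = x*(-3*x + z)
(-6*x + z, 0, x)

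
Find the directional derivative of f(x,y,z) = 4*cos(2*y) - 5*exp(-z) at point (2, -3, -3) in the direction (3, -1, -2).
-sqrt(14)*(4*sin(6) + 5*exp(3))/7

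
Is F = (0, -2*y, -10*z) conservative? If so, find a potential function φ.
Yes, F is conservative. φ = -y**2 - 5*z**2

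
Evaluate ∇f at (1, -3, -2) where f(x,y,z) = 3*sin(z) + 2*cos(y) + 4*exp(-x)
(-4*exp(-1), 2*sin(3), 3*cos(2))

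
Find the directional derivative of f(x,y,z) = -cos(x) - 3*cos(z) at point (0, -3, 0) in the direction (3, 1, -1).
0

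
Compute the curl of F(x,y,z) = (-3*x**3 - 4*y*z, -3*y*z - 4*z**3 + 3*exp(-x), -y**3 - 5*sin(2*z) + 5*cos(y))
(-3*y**2 + 3*y + 12*z**2 - 5*sin(y), -4*y, 4*z - 3*exp(-x))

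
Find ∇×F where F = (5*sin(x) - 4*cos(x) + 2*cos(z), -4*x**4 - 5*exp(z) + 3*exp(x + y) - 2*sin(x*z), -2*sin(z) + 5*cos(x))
(2*x*cos(x*z) + 5*exp(z), 5*sin(x) - 2*sin(z), -16*x**3 - 2*z*cos(x*z) + 3*exp(x + y))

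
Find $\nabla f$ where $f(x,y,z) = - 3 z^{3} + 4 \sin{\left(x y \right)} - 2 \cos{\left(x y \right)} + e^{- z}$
(2*y*(sin(x*y) + 2*cos(x*y)), 2*x*(sin(x*y) + 2*cos(x*y)), -9*z**2 - exp(-z))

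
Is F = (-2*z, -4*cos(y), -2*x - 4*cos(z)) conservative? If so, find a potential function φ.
Yes, F is conservative. φ = -2*x*z - 4*sin(y) - 4*sin(z)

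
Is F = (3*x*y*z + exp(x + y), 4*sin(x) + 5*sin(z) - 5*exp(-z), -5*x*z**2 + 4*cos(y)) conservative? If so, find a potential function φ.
No, ∇×F = (-4*sin(y) - 5*cos(z) - 5*exp(-z), 3*x*y + 5*z**2, -3*x*z - exp(x + y) + 4*cos(x)) ≠ 0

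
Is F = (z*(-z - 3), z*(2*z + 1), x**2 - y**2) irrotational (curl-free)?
No, ∇×F = (-2*y - 4*z - 1, -2*x - 2*z - 3, 0)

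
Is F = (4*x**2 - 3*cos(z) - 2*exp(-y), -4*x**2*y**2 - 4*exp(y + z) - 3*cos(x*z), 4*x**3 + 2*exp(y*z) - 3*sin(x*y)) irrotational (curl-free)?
No, ∇×F = (-3*x*sin(x*z) - 3*x*cos(x*y) + 2*z*exp(y*z) + 4*exp(y + z), -12*x**2 + 3*y*cos(x*y) + 3*sin(z), -8*x*y**2 + 3*z*sin(x*z) - 2*exp(-y))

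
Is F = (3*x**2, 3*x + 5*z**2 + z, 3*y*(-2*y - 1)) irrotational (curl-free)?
No, ∇×F = (-12*y - 10*z - 4, 0, 3)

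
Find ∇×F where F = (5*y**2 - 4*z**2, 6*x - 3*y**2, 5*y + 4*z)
(5, -8*z, 6 - 10*y)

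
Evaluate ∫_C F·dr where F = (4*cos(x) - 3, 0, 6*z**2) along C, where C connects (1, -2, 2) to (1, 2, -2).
-32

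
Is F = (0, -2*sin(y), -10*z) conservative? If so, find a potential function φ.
Yes, F is conservative. φ = -5*z**2 + 2*cos(y)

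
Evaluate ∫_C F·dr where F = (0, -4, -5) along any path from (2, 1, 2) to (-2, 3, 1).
-3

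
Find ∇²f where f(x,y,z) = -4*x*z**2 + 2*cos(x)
-8*x - 2*cos(x)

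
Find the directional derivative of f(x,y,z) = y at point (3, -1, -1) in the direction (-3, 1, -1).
sqrt(11)/11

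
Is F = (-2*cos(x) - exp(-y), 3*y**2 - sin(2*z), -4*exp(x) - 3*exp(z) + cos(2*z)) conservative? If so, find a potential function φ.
No, ∇×F = (2*cos(2*z), 4*exp(x), -exp(-y)) ≠ 0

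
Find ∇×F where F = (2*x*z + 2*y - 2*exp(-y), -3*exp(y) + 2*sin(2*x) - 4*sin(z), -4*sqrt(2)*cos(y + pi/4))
(4*sqrt(2)*sin(y + pi/4) + 4*cos(z), 2*x, 4*cos(2*x) - 2 - 2*exp(-y))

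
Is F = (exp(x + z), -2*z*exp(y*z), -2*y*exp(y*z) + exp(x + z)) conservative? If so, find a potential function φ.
Yes, F is conservative. φ = -2*exp(y*z) + exp(x + z)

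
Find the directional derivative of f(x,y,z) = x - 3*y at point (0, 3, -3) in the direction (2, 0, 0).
1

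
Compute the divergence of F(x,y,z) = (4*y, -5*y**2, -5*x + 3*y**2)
-10*y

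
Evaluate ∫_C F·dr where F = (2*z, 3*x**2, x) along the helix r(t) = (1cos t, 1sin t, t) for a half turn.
-2*pi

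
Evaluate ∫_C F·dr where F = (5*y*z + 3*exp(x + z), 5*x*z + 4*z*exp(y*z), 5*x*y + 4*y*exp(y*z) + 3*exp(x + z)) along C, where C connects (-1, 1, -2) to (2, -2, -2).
-4*exp(-2) - 3*exp(-3) + 33 + 4*exp(4)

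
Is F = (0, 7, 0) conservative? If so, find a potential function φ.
Yes, F is conservative. φ = 7*y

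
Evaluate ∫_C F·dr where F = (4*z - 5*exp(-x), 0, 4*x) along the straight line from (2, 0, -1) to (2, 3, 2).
24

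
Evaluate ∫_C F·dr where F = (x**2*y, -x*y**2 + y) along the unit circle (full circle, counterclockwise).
-pi/2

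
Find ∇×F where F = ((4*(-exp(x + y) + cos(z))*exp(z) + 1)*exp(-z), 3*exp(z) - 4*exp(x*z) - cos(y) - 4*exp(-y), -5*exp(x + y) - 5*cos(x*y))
(4*x*exp(x*z) + 5*x*sin(x*y) - 3*exp(z) - 5*exp(x + y), -5*y*sin(x*y) + 5*exp(x + y) - 4*sin(z) - exp(-z), -4*z*exp(x*z) + 4*exp(x + y))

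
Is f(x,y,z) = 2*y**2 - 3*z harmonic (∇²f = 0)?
No, ∇²f = 4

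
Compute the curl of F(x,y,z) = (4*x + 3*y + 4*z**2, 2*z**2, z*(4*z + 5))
(-4*z, 8*z, -3)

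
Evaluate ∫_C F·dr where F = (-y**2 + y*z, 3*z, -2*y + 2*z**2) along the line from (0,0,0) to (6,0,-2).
-16/3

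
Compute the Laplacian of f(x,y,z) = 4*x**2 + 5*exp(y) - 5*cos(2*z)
5*exp(y) + 20*cos(2*z) + 8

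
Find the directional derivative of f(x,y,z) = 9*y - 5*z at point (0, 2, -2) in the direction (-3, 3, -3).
14*sqrt(3)/3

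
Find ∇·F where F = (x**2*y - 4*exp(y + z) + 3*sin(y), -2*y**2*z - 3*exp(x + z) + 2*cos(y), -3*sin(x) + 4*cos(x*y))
2*x*y - 4*y*z - 2*sin(y)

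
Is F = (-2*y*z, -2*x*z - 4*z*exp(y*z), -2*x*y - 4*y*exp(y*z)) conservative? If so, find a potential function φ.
Yes, F is conservative. φ = -2*x*y*z - 4*exp(y*z)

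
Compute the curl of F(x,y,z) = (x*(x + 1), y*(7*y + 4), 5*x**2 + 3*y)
(3, -10*x, 0)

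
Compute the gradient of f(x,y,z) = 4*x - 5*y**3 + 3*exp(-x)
(4 - 3*exp(-x), -15*y**2, 0)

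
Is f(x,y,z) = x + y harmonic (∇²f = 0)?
Yes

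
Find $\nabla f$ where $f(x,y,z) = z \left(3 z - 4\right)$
(0, 0, 6*z - 4)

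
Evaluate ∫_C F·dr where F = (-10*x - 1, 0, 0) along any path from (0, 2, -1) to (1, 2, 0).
-6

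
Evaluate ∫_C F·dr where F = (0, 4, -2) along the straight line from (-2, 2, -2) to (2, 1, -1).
-6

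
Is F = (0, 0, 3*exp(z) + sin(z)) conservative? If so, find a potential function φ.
Yes, F is conservative. φ = 3*exp(z) - cos(z)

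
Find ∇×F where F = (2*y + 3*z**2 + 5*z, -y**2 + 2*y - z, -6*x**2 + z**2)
(1, 12*x + 6*z + 5, -2)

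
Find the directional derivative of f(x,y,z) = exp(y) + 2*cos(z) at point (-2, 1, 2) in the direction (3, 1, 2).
sqrt(14)*(E - 4*sin(2))/14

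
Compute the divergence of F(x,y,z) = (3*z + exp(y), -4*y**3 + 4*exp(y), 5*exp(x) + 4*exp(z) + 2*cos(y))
-12*y**2 + 4*exp(y) + 4*exp(z)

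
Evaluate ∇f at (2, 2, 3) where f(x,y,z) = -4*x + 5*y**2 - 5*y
(-4, 15, 0)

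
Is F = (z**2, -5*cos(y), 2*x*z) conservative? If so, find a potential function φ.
Yes, F is conservative. φ = x*z**2 - 5*sin(y)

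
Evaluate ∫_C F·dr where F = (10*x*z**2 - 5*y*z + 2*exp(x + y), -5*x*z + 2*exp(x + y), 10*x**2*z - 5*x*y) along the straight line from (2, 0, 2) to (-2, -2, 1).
-80 - 2*exp(2) + 2*exp(-4)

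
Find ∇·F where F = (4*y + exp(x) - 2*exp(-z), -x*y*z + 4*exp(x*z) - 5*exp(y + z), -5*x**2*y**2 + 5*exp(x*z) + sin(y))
-x*z + 5*x*exp(x*z) + exp(x) - 5*exp(y + z)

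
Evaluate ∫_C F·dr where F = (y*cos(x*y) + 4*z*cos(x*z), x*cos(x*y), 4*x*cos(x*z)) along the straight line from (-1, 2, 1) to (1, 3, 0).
sin(3) + sin(2) + 4*sin(1)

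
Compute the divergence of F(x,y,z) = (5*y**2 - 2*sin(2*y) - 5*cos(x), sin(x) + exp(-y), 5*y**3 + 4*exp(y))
5*sin(x) - exp(-y)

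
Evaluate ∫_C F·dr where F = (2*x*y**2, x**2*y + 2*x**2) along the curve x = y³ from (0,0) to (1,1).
65/56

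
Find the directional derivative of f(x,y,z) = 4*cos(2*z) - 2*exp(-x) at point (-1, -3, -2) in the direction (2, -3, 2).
4*sqrt(17)*(4*sin(4) + E)/17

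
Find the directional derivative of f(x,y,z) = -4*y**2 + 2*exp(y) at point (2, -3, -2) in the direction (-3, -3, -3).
sqrt(3)*(-8*exp(3) - 2/3)*exp(-3)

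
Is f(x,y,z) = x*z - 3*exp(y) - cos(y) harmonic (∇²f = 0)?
No, ∇²f = -3*exp(y) + cos(y)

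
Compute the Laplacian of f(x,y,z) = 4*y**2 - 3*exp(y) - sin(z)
-3*exp(y) + sin(z) + 8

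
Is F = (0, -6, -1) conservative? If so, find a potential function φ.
Yes, F is conservative. φ = -6*y - z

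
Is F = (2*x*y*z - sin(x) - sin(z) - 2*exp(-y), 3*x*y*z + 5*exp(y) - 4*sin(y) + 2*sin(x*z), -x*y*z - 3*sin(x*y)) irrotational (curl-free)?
No, ∇×F = (-x*(3*y + z + 3*cos(x*y) + 2*cos(x*z)), 2*x*y + y*z + 3*y*cos(x*y) - cos(z), (z*(-2*x + 3*y + 2*cos(x*z))*exp(y) - 2)*exp(-y))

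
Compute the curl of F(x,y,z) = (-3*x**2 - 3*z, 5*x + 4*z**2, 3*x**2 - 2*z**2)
(-8*z, -6*x - 3, 5)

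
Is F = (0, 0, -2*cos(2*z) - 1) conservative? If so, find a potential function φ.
Yes, F is conservative. φ = -z - sin(2*z)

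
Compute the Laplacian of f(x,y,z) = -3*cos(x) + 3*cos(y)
3*cos(x) - 3*cos(y)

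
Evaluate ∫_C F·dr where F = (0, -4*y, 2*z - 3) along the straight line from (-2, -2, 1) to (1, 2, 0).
2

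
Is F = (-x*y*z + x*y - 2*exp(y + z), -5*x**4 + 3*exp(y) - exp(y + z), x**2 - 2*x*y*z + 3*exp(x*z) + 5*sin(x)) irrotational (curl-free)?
No, ∇×F = (-2*x*z + exp(y + z), -x*y - 2*x + 2*y*z - 3*z*exp(x*z) - 2*exp(y + z) - 5*cos(x), -20*x**3 + x*z - x + 2*exp(y + z))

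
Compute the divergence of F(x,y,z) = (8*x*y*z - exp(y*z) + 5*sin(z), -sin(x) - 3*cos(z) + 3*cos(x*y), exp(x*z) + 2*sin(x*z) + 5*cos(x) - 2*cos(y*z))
x*exp(x*z) - 3*x*sin(x*y) + 2*x*cos(x*z) + 8*y*z + 2*y*sin(y*z)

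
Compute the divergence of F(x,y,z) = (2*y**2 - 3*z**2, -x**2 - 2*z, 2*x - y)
0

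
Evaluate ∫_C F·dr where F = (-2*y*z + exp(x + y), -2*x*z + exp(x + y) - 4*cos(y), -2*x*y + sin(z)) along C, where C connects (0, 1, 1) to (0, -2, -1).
-E + exp(-2) + 4*sin(1) + 4*sin(2)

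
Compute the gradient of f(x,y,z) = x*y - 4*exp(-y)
(y, x + 4*exp(-y), 0)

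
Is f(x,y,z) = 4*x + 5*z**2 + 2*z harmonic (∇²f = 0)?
No, ∇²f = 10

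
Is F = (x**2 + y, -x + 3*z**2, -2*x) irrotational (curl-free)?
No, ∇×F = (-6*z, 2, -2)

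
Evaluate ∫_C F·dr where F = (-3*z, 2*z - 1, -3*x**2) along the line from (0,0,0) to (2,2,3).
-17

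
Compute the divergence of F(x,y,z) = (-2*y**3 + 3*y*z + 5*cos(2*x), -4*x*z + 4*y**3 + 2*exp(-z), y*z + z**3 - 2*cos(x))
12*y**2 + y + 3*z**2 - 10*sin(2*x)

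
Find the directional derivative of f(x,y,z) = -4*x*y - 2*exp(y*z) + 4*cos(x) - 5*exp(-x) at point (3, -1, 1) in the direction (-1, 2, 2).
(4*(-7 + sin(3))*exp(3) - 5)*exp(-3)/3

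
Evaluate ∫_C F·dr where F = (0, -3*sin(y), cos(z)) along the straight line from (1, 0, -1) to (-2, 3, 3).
-3 + 3*cos(3) + sin(3) + sin(1)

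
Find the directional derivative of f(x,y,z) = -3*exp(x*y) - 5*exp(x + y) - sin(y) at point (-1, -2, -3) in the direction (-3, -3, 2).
3*sqrt(22)*(-9*exp(5) + exp(3)*cos(2) + 10)*exp(-3)/22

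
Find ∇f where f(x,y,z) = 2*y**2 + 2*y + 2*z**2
(0, 4*y + 2, 4*z)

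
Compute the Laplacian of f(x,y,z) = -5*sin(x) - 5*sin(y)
5*sin(x) + 5*sin(y)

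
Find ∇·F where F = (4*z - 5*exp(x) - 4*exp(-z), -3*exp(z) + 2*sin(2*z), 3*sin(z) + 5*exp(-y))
-5*exp(x) + 3*cos(z)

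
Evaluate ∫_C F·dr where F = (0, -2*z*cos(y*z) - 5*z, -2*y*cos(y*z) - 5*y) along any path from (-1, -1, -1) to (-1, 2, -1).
2*sin(1) + 2*sin(2) + 15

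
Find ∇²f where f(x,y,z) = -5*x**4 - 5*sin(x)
-60*x**2 + 5*sin(x)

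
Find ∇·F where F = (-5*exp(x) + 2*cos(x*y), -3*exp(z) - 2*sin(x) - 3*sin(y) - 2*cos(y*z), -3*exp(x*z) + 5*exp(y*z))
-3*x*exp(x*z) + 5*y*exp(y*z) - 2*y*sin(x*y) + 2*z*sin(y*z) - 5*exp(x) - 3*cos(y)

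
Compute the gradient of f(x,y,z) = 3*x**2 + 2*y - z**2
(6*x, 2, -2*z)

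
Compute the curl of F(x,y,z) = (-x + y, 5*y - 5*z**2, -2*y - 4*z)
(10*z - 2, 0, -1)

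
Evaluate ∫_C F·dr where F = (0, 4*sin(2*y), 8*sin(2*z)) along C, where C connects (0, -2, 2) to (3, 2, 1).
4*cos(4) - 4*cos(2)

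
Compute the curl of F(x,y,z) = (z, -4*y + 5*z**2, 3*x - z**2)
(-10*z, -2, 0)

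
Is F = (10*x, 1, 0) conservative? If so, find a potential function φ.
Yes, F is conservative. φ = 5*x**2 + y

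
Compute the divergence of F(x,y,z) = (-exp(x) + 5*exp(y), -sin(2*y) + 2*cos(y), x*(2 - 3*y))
-exp(x) - 2*sin(y) - 2*cos(2*y)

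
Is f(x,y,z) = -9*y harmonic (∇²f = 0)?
Yes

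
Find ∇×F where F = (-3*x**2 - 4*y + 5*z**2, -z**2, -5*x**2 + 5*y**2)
(10*y + 2*z, 10*x + 10*z, 4)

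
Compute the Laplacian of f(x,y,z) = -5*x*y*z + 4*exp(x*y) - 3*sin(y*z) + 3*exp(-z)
4*x**2*exp(x*y) + 4*y**2*exp(x*y) + 3*y**2*sin(y*z) + 3*z**2*sin(y*z) + 3*exp(-z)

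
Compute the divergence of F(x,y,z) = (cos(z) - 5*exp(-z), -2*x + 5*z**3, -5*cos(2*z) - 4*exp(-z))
10*sin(2*z) + 4*exp(-z)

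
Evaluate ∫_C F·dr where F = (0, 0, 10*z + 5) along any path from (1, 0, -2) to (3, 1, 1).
0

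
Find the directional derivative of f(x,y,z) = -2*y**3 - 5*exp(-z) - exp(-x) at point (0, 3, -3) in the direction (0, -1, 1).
sqrt(2)*(54 + 5*exp(3))/2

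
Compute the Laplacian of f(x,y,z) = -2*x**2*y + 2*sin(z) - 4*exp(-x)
-4*y - 2*sin(z) - 4*exp(-x)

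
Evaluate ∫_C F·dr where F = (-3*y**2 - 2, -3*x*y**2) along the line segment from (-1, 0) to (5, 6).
-984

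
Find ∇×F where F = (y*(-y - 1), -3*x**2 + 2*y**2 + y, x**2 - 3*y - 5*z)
(-3, -2*x, -6*x + 2*y + 1)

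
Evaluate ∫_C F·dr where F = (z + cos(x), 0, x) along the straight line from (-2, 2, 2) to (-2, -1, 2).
0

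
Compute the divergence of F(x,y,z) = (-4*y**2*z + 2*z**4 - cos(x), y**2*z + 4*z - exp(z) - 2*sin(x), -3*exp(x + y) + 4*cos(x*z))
-4*x*sin(x*z) + 2*y*z + sin(x)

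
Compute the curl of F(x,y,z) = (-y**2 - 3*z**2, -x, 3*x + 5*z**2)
(0, -6*z - 3, 2*y - 1)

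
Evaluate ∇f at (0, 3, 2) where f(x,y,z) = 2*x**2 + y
(0, 1, 0)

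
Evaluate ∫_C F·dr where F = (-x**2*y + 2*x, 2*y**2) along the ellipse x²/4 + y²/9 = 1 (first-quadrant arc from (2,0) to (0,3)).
3*pi/2 + 14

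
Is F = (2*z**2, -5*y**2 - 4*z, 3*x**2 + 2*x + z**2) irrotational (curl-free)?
No, ∇×F = (4, -6*x + 4*z - 2, 0)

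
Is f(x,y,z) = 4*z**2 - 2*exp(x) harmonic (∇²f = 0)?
No, ∇²f = 8 - 2*exp(x)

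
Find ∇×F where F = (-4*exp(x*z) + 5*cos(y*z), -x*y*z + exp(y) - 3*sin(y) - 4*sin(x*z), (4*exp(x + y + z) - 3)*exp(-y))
(x*y + 4*x*cos(x*z) + 3*exp(-y), -4*x*exp(x*z) - 5*y*sin(y*z) - 4*exp(x + z), z*(-y + 5*sin(y*z) - 4*cos(x*z)))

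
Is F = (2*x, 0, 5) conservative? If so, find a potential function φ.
Yes, F is conservative. φ = x**2 + 5*z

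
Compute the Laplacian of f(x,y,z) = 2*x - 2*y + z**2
2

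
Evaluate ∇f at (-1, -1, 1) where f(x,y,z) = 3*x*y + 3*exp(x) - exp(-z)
(-3 + 3*exp(-1), -3, exp(-1))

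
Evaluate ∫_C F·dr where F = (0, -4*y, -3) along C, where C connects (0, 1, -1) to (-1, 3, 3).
-28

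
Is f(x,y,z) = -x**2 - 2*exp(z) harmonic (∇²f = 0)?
No, ∇²f = -2*exp(z) - 2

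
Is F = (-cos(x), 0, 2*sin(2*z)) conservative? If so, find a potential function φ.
Yes, F is conservative. φ = -sin(x) - cos(2*z)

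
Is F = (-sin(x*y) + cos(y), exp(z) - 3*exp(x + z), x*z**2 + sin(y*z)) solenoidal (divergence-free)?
No, ∇·F = 2*x*z - y*cos(x*y) + y*cos(y*z)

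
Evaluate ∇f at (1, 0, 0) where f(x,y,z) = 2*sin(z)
(0, 0, 2)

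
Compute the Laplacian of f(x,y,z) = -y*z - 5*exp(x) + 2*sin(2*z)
-5*exp(x) - 8*sin(2*z)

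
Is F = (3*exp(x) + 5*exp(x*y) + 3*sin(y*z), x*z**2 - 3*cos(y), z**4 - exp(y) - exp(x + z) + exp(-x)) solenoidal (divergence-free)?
No, ∇·F = 5*y*exp(x*y) + 4*z**3 + 3*exp(x) - exp(x + z) + 3*sin(y)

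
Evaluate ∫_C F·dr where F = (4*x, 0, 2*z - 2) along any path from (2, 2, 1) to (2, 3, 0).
1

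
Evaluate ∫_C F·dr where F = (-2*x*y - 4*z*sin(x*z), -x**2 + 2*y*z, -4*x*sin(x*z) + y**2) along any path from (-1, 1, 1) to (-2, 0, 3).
-4*cos(1) + 4*cos(6)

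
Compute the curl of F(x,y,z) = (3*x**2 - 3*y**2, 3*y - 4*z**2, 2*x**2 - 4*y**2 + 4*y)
(-8*y + 8*z + 4, -4*x, 6*y)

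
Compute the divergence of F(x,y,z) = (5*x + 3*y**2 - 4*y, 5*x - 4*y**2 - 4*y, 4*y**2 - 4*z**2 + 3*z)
-8*y - 8*z + 4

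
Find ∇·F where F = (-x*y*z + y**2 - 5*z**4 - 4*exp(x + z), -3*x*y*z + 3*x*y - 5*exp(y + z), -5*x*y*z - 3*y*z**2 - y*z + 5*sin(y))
-5*x*y - 3*x*z + 3*x - 7*y*z - y - 4*exp(x + z) - 5*exp(y + z)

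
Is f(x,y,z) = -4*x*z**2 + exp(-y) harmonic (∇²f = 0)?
No, ∇²f = -8*x + exp(-y)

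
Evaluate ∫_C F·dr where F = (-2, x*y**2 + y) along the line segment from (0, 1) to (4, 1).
-8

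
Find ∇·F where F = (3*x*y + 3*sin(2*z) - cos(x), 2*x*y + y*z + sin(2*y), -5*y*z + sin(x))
2*x - 2*y + z + sin(x) + 2*cos(2*y)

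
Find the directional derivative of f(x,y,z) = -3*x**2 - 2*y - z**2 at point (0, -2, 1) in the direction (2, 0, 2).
-sqrt(2)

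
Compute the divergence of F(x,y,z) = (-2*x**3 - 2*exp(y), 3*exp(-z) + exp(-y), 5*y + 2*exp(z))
-6*x**2 + 2*exp(z) - exp(-y)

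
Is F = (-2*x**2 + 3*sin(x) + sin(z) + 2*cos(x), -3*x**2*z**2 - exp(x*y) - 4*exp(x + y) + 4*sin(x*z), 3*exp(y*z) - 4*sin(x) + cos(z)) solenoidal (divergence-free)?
No, ∇·F = -x*exp(x*y) - 4*x + 3*y*exp(y*z) - 4*exp(x + y) - 2*sin(x) - sin(z) + 3*cos(x)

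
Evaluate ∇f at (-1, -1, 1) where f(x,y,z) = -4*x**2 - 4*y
(8, -4, 0)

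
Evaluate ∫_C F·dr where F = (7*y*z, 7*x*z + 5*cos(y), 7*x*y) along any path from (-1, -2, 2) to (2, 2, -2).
-84 + 10*sin(2)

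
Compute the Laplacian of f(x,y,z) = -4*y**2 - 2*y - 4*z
-8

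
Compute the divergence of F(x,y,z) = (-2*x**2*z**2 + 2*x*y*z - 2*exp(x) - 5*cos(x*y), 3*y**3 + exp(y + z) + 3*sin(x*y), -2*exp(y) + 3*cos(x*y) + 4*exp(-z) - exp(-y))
-4*x*z**2 + 3*x*cos(x*y) + 9*y**2 + 2*y*z + 5*y*sin(x*y) - 2*exp(x) + exp(y + z) - 4*exp(-z)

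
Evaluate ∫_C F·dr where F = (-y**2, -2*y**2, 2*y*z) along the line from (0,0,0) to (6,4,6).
64/3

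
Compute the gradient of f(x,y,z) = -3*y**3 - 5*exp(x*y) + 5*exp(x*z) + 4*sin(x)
(-5*y*exp(x*y) + 5*z*exp(x*z) + 4*cos(x), -5*x*exp(x*y) - 9*y**2, 5*x*exp(x*z))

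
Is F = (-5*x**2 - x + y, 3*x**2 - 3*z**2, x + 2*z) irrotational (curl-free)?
No, ∇×F = (6*z, -1, 6*x - 1)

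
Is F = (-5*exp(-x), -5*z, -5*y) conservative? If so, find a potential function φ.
Yes, F is conservative. φ = -5*y*z + 5*exp(-x)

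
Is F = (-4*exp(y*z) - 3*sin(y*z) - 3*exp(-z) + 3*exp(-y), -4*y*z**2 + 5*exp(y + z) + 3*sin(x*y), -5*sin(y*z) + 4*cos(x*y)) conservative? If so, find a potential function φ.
No, ∇×F = (-4*x*sin(x*y) + 8*y*z - 5*z*cos(y*z) - 5*exp(y + z), (y*(-4*exp(y*z) + 4*sin(x*y) - 3*cos(y*z))*exp(z) + 3)*exp(-z), 3*y*cos(x*y) + 4*z*exp(y*z) + 3*z*cos(y*z) + 3*exp(-y)) ≠ 0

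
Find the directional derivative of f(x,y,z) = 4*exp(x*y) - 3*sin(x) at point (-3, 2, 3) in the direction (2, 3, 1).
-sqrt(14)*(3*exp(6)*cos(3) + 10)*exp(-6)/7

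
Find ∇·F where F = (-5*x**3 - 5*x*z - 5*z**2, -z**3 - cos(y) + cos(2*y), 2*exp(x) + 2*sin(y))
-15*x**2 - 5*z + sin(y) - 2*sin(2*y)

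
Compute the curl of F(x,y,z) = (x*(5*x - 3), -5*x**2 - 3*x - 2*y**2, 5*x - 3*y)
(-3, -5, -10*x - 3)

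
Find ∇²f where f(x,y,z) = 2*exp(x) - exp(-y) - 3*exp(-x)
2*exp(x) - exp(-y) - 3*exp(-x)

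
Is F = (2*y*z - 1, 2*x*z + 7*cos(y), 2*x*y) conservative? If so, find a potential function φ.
Yes, F is conservative. φ = 2*x*y*z - x + 7*sin(y)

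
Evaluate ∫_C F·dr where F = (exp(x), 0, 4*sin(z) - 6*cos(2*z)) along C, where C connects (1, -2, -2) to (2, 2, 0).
-4 - E + 4*cos(2) - 3*sin(4) + exp(2)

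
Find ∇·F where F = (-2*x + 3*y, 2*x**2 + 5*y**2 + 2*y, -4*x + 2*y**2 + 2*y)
10*y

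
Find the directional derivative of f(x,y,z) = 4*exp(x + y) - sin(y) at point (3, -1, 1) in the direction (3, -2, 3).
sqrt(22)*(cos(1) + 2*exp(2))/11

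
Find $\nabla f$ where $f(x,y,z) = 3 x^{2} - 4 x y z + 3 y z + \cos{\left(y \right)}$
(6*x - 4*y*z, -4*x*z + 3*z - sin(y), y*(3 - 4*x))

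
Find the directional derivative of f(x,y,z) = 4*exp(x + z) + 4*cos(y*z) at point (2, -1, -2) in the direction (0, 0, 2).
4*sin(2) + 4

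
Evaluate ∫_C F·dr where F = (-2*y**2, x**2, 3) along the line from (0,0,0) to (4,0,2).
6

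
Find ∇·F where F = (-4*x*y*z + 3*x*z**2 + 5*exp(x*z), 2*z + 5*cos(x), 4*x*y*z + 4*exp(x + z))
4*x*y - 4*y*z + 3*z**2 + 5*z*exp(x*z) + 4*exp(x + z)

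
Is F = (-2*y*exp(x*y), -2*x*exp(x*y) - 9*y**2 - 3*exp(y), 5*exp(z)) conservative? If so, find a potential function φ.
Yes, F is conservative. φ = -3*y**3 - 3*exp(y) + 5*exp(z) - 2*exp(x*y)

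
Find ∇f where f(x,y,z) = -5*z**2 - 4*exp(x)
(-4*exp(x), 0, -10*z)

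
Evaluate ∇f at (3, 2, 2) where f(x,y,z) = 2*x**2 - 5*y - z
(12, -5, -1)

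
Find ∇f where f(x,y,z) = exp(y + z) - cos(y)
(0, exp(y + z) + sin(y), exp(y + z))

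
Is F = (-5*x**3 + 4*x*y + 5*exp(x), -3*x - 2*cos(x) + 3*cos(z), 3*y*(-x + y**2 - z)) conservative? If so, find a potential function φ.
No, ∇×F = (-3*x + 9*y**2 - 3*z + 3*sin(z), 3*y, -4*x + 2*sin(x) - 3) ≠ 0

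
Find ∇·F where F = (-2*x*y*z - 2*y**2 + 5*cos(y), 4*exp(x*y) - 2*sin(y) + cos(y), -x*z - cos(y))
4*x*exp(x*y) - x - 2*y*z - sin(y) - 2*cos(y)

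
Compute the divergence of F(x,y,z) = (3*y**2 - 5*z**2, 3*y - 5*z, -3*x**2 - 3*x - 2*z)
1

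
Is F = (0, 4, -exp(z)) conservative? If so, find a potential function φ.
Yes, F is conservative. φ = 4*y - exp(z)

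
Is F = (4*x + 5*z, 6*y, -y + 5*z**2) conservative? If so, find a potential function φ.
No, ∇×F = (-1, 5, 0) ≠ 0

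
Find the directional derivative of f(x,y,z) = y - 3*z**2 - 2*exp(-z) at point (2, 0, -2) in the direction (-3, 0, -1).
sqrt(10)*(-exp(2) - 6)/5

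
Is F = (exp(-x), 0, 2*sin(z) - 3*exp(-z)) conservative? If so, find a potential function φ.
Yes, F is conservative. φ = -2*cos(z) + 3*exp(-z) - exp(-x)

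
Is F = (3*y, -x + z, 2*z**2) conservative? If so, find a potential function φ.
No, ∇×F = (-1, 0, -4) ≠ 0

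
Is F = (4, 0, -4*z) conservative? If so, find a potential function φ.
Yes, F is conservative. φ = 4*x - 2*z**2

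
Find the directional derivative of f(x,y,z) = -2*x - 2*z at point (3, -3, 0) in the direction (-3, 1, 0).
3*sqrt(10)/5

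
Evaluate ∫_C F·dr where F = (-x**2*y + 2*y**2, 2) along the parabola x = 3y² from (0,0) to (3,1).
-19/7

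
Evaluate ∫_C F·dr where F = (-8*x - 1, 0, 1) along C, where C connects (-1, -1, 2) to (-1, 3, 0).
-2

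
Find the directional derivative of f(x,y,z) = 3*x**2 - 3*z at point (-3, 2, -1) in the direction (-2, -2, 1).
11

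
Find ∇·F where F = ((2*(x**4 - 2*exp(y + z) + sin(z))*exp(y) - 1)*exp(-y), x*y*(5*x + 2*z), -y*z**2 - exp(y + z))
8*x**3 + x*(5*x + 2*z) - 2*y*z - exp(y + z)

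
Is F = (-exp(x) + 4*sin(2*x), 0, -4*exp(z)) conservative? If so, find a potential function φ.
Yes, F is conservative. φ = -exp(x) - 4*exp(z) - 2*cos(2*x)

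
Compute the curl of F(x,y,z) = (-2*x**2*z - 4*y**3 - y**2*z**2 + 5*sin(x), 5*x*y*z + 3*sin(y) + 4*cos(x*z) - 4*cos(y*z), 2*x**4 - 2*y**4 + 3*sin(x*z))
(-5*x*y + 4*x*sin(x*z) - 8*y**3 - 4*y*sin(y*z), -8*x**3 - 2*x**2 - 2*y**2*z - 3*z*cos(x*z), 12*y**2 + 2*y*z**2 + 5*y*z - 4*z*sin(x*z))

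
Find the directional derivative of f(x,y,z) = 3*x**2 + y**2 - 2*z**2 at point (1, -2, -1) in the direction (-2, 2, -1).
-8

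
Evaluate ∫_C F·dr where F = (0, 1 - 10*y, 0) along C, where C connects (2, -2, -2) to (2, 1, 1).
18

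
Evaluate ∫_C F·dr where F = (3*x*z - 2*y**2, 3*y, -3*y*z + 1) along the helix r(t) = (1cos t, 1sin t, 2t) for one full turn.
31*pi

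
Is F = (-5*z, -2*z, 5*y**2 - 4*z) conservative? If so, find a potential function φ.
No, ∇×F = (10*y + 2, -5, 0) ≠ 0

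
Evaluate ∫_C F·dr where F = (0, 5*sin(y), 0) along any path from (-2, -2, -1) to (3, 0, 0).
-5 + 5*cos(2)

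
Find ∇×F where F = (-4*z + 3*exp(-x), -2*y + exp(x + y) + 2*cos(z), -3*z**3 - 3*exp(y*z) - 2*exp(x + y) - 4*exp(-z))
(-3*z*exp(y*z) - 2*exp(x + y) + 2*sin(z), 2*exp(x + y) - 4, exp(x + y))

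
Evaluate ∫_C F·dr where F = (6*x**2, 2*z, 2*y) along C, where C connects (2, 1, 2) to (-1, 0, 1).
-22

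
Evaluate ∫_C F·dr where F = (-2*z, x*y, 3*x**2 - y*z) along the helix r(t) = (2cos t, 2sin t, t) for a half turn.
16/3 + 8*pi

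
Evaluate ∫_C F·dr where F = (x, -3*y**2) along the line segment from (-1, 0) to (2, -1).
5/2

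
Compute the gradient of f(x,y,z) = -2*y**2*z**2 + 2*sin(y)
(0, -4*y*z**2 + 2*cos(y), -4*y**2*z)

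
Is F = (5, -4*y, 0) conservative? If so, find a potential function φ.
Yes, F is conservative. φ = 5*x - 2*y**2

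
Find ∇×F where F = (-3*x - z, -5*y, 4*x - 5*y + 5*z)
(-5, -5, 0)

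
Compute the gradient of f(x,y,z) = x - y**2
(1, -2*y, 0)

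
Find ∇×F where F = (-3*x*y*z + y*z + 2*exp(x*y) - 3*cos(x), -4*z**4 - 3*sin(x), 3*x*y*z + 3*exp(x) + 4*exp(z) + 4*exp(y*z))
(z*(3*x + 16*z**2 + 4*exp(y*z)), -3*x*y - 3*y*z + y - 3*exp(x), 3*x*z - 2*x*exp(x*y) - z - 3*cos(x))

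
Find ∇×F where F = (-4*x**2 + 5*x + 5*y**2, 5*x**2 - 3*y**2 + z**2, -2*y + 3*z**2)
(-2*z - 2, 0, 10*x - 10*y)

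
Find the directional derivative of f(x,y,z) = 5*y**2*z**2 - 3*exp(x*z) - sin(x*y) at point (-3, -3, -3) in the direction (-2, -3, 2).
15*sqrt(17)*(18 - cos(9))/17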